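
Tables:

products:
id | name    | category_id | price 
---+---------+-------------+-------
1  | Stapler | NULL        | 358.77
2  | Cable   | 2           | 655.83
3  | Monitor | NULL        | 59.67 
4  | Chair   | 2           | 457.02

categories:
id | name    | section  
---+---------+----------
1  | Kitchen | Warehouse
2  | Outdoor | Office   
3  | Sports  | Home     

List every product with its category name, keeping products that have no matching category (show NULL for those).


LEFT JOIN keeps every row from products (the left table); where category_id has no match in categories, the category columns become NULL. Walk through each product:
  - product 1 (Stapler): category_id=NULL, no match -> kept with NULL
  - product 2 (Cable): category_id=2 -> matches Outdoor
  - product 3 (Monitor): category_id=NULL, no match -> kept with NULL
  - product 4 (Chair): category_id=2 -> matches Outdoor
All 4 rows appear; 2 have NULL category.

SQL:
SELECT a.name, b.name AS category
FROM products a
LEFT JOIN categories b ON a.category_id = b.id

Result:
name    | category
--------+---------
Stapler | NULL    
Cable   | Outdoor 
Monitor | NULL    
Chair   | Outdoor 


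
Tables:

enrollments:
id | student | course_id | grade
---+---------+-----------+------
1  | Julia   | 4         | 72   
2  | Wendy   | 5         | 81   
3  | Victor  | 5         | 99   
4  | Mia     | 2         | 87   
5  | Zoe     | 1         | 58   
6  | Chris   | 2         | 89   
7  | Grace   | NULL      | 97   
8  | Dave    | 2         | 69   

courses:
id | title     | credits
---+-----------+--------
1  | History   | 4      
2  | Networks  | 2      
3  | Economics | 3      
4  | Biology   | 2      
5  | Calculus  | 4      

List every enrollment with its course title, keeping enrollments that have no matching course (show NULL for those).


LEFT JOIN keeps every row from enrollments (the left table); where course_id has no match in courses, the course columns become NULL. Walk through each enrollment:
  - enrollment 1 (Julia): course_id=4 -> matches Biology
  - enrollment 2 (Wendy): course_id=5 -> matches Calculus
  - enrollment 3 (Victor): course_id=5 -> matches Calculus
  - enrollment 4 (Mia): course_id=2 -> matches Networks
  - enrollment 5 (Zoe): course_id=1 -> matches History
  - enrollment 6 (Chris): course_id=2 -> matches Networks
  - enrollment 7 (Grace): course_id=NULL, no match -> kept with NULL
  - enrollment 8 (Dave): course_id=2 -> matches Networks
All 8 rows appear; 1 has NULL course.

SQL:
SELECT a.student, b.title AS course
FROM enrollments a
LEFT JOIN courses b ON a.course_id = b.id

Result:
student | course  
--------+---------
Julia   | Biology 
Wendy   | Calculus
Victor  | Calculus
Mia     | Networks
Zoe     | History 
Chris   | Networks
Grace   | NULL    
Dave    | Networks


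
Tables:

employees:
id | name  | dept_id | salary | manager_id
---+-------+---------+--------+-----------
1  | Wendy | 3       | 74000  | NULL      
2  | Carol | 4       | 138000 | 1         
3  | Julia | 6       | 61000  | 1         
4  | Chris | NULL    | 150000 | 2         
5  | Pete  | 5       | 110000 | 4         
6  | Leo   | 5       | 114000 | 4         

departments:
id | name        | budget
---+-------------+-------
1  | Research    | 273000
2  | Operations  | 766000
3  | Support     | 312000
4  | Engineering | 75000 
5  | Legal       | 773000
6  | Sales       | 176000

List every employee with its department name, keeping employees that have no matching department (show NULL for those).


LEFT JOIN keeps every row from employees (the left table); where dept_id has no match in departments, the department columns become NULL. Walk through each employee:
  - employee 1 (Wendy): dept_id=3 -> matches Support
  - employee 2 (Carol): dept_id=4 -> matches Engineering
  - employee 3 (Julia): dept_id=6 -> matches Sales
  - employee 4 (Chris): dept_id=NULL, no match -> kept with NULL
  - employee 5 (Pete): dept_id=5 -> matches Legal
  - employee 6 (Leo): dept_id=5 -> matches Legal
All 6 rows appear; 1 has NULL department.

SQL:
SELECT a.name, b.name AS department
FROM employees a
LEFT JOIN departments b ON a.dept_id = b.id

Result:
name  | department 
------+------------
Wendy | Support    
Carol | Engineering
Julia | Sales      
Chris | NULL       
Pete  | Legal      
Leo   | Legal      


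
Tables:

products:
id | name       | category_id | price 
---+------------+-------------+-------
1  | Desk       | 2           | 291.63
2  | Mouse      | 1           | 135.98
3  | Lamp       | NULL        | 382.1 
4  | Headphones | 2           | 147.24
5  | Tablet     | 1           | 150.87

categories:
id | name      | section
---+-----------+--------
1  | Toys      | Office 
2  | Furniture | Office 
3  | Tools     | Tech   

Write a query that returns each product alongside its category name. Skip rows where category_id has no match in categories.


INNER JOIN keeps only products rows whose category_id matches an id in categories. Walk through each product:
  - product 1 (Desk): category_id=2 -> matches Furniture
  - product 2 (Mouse): category_id=1 -> matches Toys
  - product 3 (Lamp): category_id=NULL, no match -> dropped
  - product 4 (Headphones): category_id=2 -> matches Furniture
  - product 5 (Tablet): category_id=1 -> matches Toys
So 1 of 5 rows is dropped.

SQL:
SELECT a.name, b.name AS category
FROM products a
INNER JOIN categories b ON a.category_id = b.id

Result:
name       | category 
-----------+----------
Desk       | Furniture
Mouse      | Toys     
Headphones | Furniture
Tablet     | Toys     


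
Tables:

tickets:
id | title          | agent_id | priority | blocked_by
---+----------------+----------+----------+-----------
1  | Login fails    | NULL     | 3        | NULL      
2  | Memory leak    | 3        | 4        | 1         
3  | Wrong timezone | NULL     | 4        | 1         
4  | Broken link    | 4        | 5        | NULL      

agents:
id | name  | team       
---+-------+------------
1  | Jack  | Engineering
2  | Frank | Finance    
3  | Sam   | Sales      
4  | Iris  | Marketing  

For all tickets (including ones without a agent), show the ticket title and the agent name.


LEFT JOIN keeps every row from tickets (the left table); where agent_id has no match in agents, the agent columns become NULL. Walk through each ticket:
  - ticket 1 (Login fails): agent_id=NULL, no match -> kept with NULL
  - ticket 2 (Memory leak): agent_id=3 -> matches Sam
  - ticket 3 (Wrong timezone): agent_id=NULL, no match -> kept with NULL
  - ticket 4 (Broken link): agent_id=4 -> matches Iris
All 4 rows appear; 2 have NULL agent.

SQL:
SELECT a.title, b.name AS agent
FROM tickets a
LEFT JOIN agents b ON a.agent_id = b.id

Result:
title          | agent
---------------+------
Login fails    | NULL 
Memory leak    | Sam  
Wrong timezone | NULL 
Broken link    | Iris 


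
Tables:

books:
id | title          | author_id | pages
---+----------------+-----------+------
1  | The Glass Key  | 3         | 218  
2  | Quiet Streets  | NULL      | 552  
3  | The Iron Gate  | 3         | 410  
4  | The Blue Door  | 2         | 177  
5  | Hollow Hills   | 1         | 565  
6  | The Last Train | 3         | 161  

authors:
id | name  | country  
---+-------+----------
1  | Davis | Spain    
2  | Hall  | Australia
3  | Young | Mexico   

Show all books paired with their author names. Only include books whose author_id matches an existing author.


INNER JOIN keeps only books rows whose author_id matches an id in authors. Walk through each book:
  - book 1 (The Glass Key): author_id=3 -> matches Young
  - book 2 (Quiet Streets): author_id=NULL, no match -> dropped
  - book 3 (The Iron Gate): author_id=3 -> matches Young
  - book 4 (The Blue Door): author_id=2 -> matches Hall
  - book 5 (Hollow Hills): author_id=1 -> matches Davis
  - book 6 (The Last Train): author_id=3 -> matches Young
So 1 of 6 rows is dropped.

SQL:
SELECT a.title, b.name AS author
FROM books a
INNER JOIN authors b ON a.author_id = b.id

Result:
title          | author
---------------+-------
The Glass Key  | Young 
The Iron Gate  | Young 
The Blue Door  | Hall  
Hollow Hills   | Davis 
The Last Train | Young 


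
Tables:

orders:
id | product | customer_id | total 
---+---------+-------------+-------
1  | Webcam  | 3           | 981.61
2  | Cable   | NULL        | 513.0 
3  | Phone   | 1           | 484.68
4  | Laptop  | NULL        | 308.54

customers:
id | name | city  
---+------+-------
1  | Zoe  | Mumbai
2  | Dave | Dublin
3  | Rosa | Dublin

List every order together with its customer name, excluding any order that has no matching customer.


INNER JOIN keeps only orders rows whose customer_id matches an id in customers. Walk through each order:
  - order 1 (Webcam): customer_id=3 -> matches Rosa
  - order 2 (Cable): customer_id=NULL, no match -> dropped
  - order 3 (Phone): customer_id=1 -> matches Zoe
  - order 4 (Laptop): customer_id=NULL, no match -> dropped
So 2 of 4 rows are dropped.

SQL:
SELECT a.product, b.name AS customer
FROM orders a
INNER JOIN customers b ON a.customer_id = b.id

Result:
product | customer
--------+---------
Webcam  | Rosa    
Phone   | Zoe     


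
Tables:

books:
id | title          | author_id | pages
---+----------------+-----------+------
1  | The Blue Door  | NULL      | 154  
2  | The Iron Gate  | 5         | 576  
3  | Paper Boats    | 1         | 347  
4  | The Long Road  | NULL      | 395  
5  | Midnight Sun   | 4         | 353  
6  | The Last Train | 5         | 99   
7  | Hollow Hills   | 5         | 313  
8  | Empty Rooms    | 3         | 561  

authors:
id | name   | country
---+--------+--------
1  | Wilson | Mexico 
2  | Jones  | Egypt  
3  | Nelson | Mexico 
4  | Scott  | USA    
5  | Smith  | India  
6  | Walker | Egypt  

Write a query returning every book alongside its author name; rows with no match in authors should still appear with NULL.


LEFT JOIN keeps every row from books (the left table); where author_id has no match in authors, the author columns become NULL. Walk through each book:
  - book 1 (The Blue Door): author_id=NULL, no match -> kept with NULL
  - book 2 (The Iron Gate): author_id=5 -> matches Smith
  - book 3 (Paper Boats): author_id=1 -> matches Wilson
  - book 4 (The Long Road): author_id=NULL, no match -> kept with NULL
  - book 5 (Midnight Sun): author_id=4 -> matches Scott
  - book 6 (The Last Train): author_id=5 -> matches Smith
  - book 7 (Hollow Hills): author_id=5 -> matches Smith
  - book 8 (Empty Rooms): author_id=3 -> matches Nelson
All 8 rows appear; 2 have NULL author.

SQL:
SELECT a.title, b.name AS author
FROM books a
LEFT JOIN authors b ON a.author_id = b.id

Result:
title          | author
---------------+-------
The Blue Door  | NULL  
The Iron Gate  | Smith 
Paper Boats    | Wilson
The Long Road  | NULL  
Midnight Sun   | Scott 
The Last Train | Smith 
Hollow Hills   | Smith 
Empty Rooms    | Nelson


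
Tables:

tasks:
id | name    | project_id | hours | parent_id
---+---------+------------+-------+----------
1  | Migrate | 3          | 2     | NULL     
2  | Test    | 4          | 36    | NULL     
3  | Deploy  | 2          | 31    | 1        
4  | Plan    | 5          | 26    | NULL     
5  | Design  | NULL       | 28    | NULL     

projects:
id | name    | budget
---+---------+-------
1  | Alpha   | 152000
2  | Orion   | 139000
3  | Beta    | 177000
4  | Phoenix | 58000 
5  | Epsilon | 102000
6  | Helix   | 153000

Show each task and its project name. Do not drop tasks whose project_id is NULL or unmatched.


LEFT JOIN keeps every row from tasks (the left table); where project_id has no match in projects, the project columns become NULL. Walk through each task:
  - task 1 (Migrate): project_id=3 -> matches Beta
  - task 2 (Test): project_id=4 -> matches Phoenix
  - task 3 (Deploy): project_id=2 -> matches Orion
  - task 4 (Plan): project_id=5 -> matches Epsilon
  - task 5 (Design): project_id=NULL, no match -> kept with NULL
All 5 rows appear; 1 has NULL project.

SQL:
SELECT a.name, b.name AS project
FROM tasks a
LEFT JOIN projects b ON a.project_id = b.id

Result:
name    | project
--------+--------
Migrate | Beta   
Test    | Phoenix
Deploy  | Orion  
Plan    | Epsilon
Design  | NULL   


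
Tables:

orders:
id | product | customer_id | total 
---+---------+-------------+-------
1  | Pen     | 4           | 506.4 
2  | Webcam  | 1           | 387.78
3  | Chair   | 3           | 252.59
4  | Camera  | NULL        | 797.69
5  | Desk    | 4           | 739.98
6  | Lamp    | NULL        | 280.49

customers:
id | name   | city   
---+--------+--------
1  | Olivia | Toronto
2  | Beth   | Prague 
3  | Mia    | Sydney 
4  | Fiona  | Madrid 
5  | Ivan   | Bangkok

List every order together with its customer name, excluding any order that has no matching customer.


INNER JOIN keeps only orders rows whose customer_id matches an id in customers. Walk through each order:
  - order 1 (Pen): customer_id=4 -> matches Fiona
  - order 2 (Webcam): customer_id=1 -> matches Olivia
  - order 3 (Chair): customer_id=3 -> matches Mia
  - order 4 (Camera): customer_id=NULL, no match -> dropped
  - order 5 (Desk): customer_id=4 -> matches Fiona
  - order 6 (Lamp): customer_id=NULL, no match -> dropped
So 2 of 6 rows are dropped.

SQL:
SELECT a.product, b.name AS customer
FROM orders a
INNER JOIN customers b ON a.customer_id = b.id

Result:
product | customer
--------+---------
Pen     | Fiona   
Webcam  | Olivia  
Chair   | Mia     
Desk    | Fiona   


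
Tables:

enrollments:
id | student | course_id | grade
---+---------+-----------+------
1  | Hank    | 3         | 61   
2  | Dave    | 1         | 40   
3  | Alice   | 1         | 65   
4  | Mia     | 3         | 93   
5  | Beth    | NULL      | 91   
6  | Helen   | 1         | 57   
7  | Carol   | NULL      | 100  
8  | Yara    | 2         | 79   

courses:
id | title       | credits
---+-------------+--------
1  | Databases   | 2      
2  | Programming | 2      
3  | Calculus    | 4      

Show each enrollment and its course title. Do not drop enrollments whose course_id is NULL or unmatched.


LEFT JOIN keeps every row from enrollments (the left table); where course_id has no match in courses, the course columns become NULL. Walk through each enrollment:
  - enrollment 1 (Hank): course_id=3 -> matches Calculus
  - enrollment 2 (Dave): course_id=1 -> matches Databases
  - enrollment 3 (Alice): course_id=1 -> matches Databases
  - enrollment 4 (Mia): course_id=3 -> matches Calculus
  - enrollment 5 (Beth): course_id=NULL, no match -> kept with NULL
  - enrollment 6 (Helen): course_id=1 -> matches Databases
  - enrollment 7 (Carol): course_id=NULL, no match -> kept with NULL
  - enrollment 8 (Yara): course_id=2 -> matches Programming
All 8 rows appear; 2 have NULL course.

SQL:
SELECT a.student, b.title AS course
FROM enrollments a
LEFT JOIN courses b ON a.course_id = b.id

Result:
student | course     
--------+------------
Hank    | Calculus   
Dave    | Databases  
Alice   | Databases  
Mia     | Calculus   
Beth    | NULL       
Helen   | Databases  
Carol   | NULL       
Yara    | Programming


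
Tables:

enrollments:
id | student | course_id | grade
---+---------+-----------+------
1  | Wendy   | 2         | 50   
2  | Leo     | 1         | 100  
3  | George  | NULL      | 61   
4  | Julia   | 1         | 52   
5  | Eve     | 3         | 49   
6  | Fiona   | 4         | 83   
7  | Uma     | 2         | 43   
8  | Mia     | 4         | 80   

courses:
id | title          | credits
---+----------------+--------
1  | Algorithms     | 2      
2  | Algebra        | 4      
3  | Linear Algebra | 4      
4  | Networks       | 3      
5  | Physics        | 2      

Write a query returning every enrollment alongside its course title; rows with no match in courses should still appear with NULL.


LEFT JOIN keeps every row from enrollments (the left table); where course_id has no match in courses, the course columns become NULL. Walk through each enrollment:
  - enrollment 1 (Wendy): course_id=2 -> matches Algebra
  - enrollment 2 (Leo): course_id=1 -> matches Algorithms
  - enrollment 3 (George): course_id=NULL, no match -> kept with NULL
  - enrollment 4 (Julia): course_id=1 -> matches Algorithms
  - enrollment 5 (Eve): course_id=3 -> matches Linear Algebra
  - enrollment 6 (Fiona): course_id=4 -> matches Networks
  - enrollment 7 (Uma): course_id=2 -> matches Algebra
  - enrollment 8 (Mia): course_id=4 -> matches Networks
All 8 rows appear; 1 has NULL course.

SQL:
SELECT a.student, b.title AS course
FROM enrollments a
LEFT JOIN courses b ON a.course_id = b.id

Result:
student | course        
--------+---------------
Wendy   | Algebra       
Leo     | Algorithms    
George  | NULL          
Julia   | Algorithms    
Eve     | Linear Algebra
Fiona   | Networks      
Uma     | Algebra       
Mia     | Networks      


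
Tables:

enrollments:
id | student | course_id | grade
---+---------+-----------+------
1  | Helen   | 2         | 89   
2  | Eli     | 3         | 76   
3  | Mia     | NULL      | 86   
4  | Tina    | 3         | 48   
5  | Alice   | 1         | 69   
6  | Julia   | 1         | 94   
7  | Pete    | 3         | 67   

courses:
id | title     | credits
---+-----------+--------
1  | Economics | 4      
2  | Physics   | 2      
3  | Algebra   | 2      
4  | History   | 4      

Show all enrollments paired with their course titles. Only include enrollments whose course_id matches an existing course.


INNER JOIN keeps only enrollments rows whose course_id matches an id in courses. Walk through each enrollment:
  - enrollment 1 (Helen): course_id=2 -> matches Physics
  - enrollment 2 (Eli): course_id=3 -> matches Algebra
  - enrollment 3 (Mia): course_id=NULL, no match -> dropped
  - enrollment 4 (Tina): course_id=3 -> matches Algebra
  - enrollment 5 (Alice): course_id=1 -> matches Economics
  - enrollment 6 (Julia): course_id=1 -> matches Economics
  - enrollment 7 (Pete): course_id=3 -> matches Algebra
So 1 of 7 rows is dropped.

SQL:
SELECT a.student, b.title AS course
FROM enrollments a
INNER JOIN courses b ON a.course_id = b.id

Result:
student | course   
--------+----------
Helen   | Physics  
Eli     | Algebra  
Tina    | Algebra  
Alice   | Economics
Julia   | Economics
Pete    | Algebra  


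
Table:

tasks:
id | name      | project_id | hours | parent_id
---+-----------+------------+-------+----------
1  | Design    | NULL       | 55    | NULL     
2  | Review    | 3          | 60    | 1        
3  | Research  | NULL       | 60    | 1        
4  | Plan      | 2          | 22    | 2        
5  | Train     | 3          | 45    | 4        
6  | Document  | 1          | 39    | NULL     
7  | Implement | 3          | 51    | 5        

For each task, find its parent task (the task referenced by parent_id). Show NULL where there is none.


This is a self-join: tasks is joined to a second copy of itself, matching each row's parent_id to another row's id. Use LEFT JOIN so rows with parent_id=NULL are kept.
  - task 1 (Design): parent_id=NULL -> NULL
  - task 2 (Review): parent_id=1 -> Design
  - task 3 (Research): parent_id=1 -> Design
  - task 4 (Plan): parent_id=2 -> Review
  - task 5 (Train): parent_id=4 -> Plan
  - task 6 (Document): parent_id=NULL -> NULL
  - task 7 (Implement): parent_id=5 -> Train

SQL:
SELECT a.name AS item, b.name AS parent
FROM tasks a
LEFT JOIN tasks b ON a.parent_id = b.id

Result:
item      | parent
----------+-------
Design    | NULL  
Review    | Design
Research  | Design
Plan      | Review
Train     | Plan  
Document  | NULL  
Implement | Train 


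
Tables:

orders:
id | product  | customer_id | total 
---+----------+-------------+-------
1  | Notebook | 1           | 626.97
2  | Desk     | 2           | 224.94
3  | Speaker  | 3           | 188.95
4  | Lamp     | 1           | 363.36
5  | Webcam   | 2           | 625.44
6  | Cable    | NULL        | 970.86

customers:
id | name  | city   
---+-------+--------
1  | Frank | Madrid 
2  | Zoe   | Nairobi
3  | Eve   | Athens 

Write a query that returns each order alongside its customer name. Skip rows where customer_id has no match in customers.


INNER JOIN keeps only orders rows whose customer_id matches an id in customers. Walk through each order:
  - order 1 (Notebook): customer_id=1 -> matches Frank
  - order 2 (Desk): customer_id=2 -> matches Zoe
  - order 3 (Speaker): customer_id=3 -> matches Eve
  - order 4 (Lamp): customer_id=1 -> matches Frank
  - order 5 (Webcam): customer_id=2 -> matches Zoe
  - order 6 (Cable): customer_id=NULL, no match -> dropped
So 1 of 6 rows is dropped.

SQL:
SELECT a.product, b.name AS customer
FROM orders a
INNER JOIN customers b ON a.customer_id = b.id

Result:
product  | customer
---------+---------
Notebook | Frank   
Desk     | Zoe     
Speaker  | Eve     
Lamp     | Frank   
Webcam   | Zoe     


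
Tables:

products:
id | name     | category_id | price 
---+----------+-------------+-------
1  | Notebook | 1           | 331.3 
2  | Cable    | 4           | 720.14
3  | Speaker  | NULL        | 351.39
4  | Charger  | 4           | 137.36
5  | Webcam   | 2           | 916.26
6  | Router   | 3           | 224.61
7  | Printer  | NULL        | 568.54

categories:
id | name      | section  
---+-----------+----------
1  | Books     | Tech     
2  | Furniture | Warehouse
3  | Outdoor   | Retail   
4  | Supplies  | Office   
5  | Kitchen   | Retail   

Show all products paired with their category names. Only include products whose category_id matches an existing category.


INNER JOIN keeps only products rows whose category_id matches an id in categories. Walk through each product:
  - product 1 (Notebook): category_id=1 -> matches Books
  - product 2 (Cable): category_id=4 -> matches Supplies
  - product 3 (Speaker): category_id=NULL, no match -> dropped
  - product 4 (Charger): category_id=4 -> matches Supplies
  - product 5 (Webcam): category_id=2 -> matches Furniture
  - product 6 (Router): category_id=3 -> matches Outdoor
  - product 7 (Printer): category_id=NULL, no match -> dropped
So 2 of 7 rows are dropped.

SQL:
SELECT a.name, b.name AS category
FROM products a
INNER JOIN categories b ON a.category_id = b.id

Result:
name     | category 
---------+----------
Notebook | Books    
Cable    | Supplies 
Charger  | Supplies 
Webcam   | Furniture
Router   | Outdoor  


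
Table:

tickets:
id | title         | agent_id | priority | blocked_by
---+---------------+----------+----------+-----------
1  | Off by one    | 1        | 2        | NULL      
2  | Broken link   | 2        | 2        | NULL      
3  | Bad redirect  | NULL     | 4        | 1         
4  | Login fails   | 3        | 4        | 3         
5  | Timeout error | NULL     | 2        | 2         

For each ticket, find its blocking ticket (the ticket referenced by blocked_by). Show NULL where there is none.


This is a self-join: tickets is joined to a second copy of itself, matching each row's blocked_by to another row's id. Use LEFT JOIN so rows with blocked_by=NULL are kept.
  - ticket 1 (Off by one): blocked_by=NULL -> NULL
  - ticket 2 (Broken link): blocked_by=NULL -> NULL
  - ticket 3 (Bad redirect): blocked_by=1 -> Off by one
  - ticket 4 (Login fails): blocked_by=3 -> Bad redirect
  - ticket 5 (Timeout error): blocked_by=2 -> Broken link

SQL:
SELECT a.title AS item, b.title AS blocked_by
FROM tickets a
LEFT JOIN tickets b ON a.blocked_by = b.id

Result:
item          | blocked_by  
--------------+-------------
Off by one    | NULL        
Broken link   | NULL        
Bad redirect  | Off by one  
Login fails   | Bad redirect
Timeout error | Broken link 


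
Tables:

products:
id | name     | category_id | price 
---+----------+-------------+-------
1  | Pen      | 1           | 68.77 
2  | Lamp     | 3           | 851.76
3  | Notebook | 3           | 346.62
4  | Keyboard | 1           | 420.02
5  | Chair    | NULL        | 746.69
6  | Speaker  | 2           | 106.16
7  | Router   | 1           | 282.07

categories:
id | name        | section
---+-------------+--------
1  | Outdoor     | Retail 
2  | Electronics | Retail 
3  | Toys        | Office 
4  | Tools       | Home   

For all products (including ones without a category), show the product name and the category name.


LEFT JOIN keeps every row from products (the left table); where category_id has no match in categories, the category columns become NULL. Walk through each product:
  - product 1 (Pen): category_id=1 -> matches Outdoor
  - product 2 (Lamp): category_id=3 -> matches Toys
  - product 3 (Notebook): category_id=3 -> matches Toys
  - product 4 (Keyboard): category_id=1 -> matches Outdoor
  - product 5 (Chair): category_id=NULL, no match -> kept with NULL
  - product 6 (Speaker): category_id=2 -> matches Electronics
  - product 7 (Router): category_id=1 -> matches Outdoor
All 7 rows appear; 1 has NULL category.

SQL:
SELECT a.name, b.name AS category
FROM products a
LEFT JOIN categories b ON a.category_id = b.id

Result:
name     | category   
---------+------------
Pen      | Outdoor    
Lamp     | Toys       
Notebook | Toys       
Keyboard | Outdoor    
Chair    | NULL       
Speaker  | Electronics
Router   | Outdoor    


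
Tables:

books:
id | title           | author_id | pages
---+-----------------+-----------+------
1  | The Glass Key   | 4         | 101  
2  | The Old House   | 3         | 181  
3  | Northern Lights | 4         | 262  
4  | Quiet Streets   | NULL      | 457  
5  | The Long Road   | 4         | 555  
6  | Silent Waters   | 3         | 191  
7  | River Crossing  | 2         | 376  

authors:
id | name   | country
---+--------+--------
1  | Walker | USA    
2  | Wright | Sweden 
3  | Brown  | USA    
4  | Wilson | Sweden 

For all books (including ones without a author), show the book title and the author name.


LEFT JOIN keeps every row from books (the left table); where author_id has no match in authors, the author columns become NULL. Walk through each book:
  - book 1 (The Glass Key): author_id=4 -> matches Wilson
  - book 2 (The Old House): author_id=3 -> matches Brown
  - book 3 (Northern Lights): author_id=4 -> matches Wilson
  - book 4 (Quiet Streets): author_id=NULL, no match -> kept with NULL
  - book 5 (The Long Road): author_id=4 -> matches Wilson
  - book 6 (Silent Waters): author_id=3 -> matches Brown
  - book 7 (River Crossing): author_id=2 -> matches Wright
All 7 rows appear; 1 has NULL author.

SQL:
SELECT a.title, b.name AS author
FROM books a
LEFT JOIN authors b ON a.author_id = b.id

Result:
title           | author
----------------+-------
The Glass Key   | Wilson
The Old House   | Brown 
Northern Lights | Wilson
Quiet Streets   | NULL  
The Long Road   | Wilson
Silent Waters   | Brown 
River Crossing  | Wright


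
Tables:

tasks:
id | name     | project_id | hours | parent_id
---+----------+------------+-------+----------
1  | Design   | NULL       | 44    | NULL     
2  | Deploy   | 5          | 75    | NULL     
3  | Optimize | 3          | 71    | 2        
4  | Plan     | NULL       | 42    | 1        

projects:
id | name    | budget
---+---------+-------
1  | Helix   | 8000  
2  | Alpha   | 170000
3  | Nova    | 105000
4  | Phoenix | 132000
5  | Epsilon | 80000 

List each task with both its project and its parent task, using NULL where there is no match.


Two LEFT JOINs from the same base table tasks: one to projects via project_id, one to tasks itself via parent_id. Both are LEFT so every task is preserved.
Match against projects:
  - task 1 (Design): project_id=NULL, no match -> kept with NULL
  - task 2 (Deploy): project_id=5 -> matches Epsilon
  - task 3 (Optimize): project_id=3 -> matches Nova
  - task 4 (Plan): project_id=NULL, no match -> kept with NULL
Match against tasks (self):
  - task 1 (Design): parent_id=NULL -> NULL
  - task 2 (Deploy): parent_id=NULL -> NULL
  - task 3 (Optimize): parent_id=2 -> Deploy
  - task 4 (Plan): parent_id=1 -> Design

SQL:
SELECT a.name, b.name AS project, c.name AS parent
FROM tasks a
LEFT JOIN projects b ON a.project_id = b.id
LEFT JOIN tasks c ON a.parent_id = c.id

Result:
name     | project | parent
---------+---------+-------
Design   | NULL    | NULL  
Deploy   | Epsilon | NULL  
Optimize | Nova    | Deploy
Plan     | NULL    | Design


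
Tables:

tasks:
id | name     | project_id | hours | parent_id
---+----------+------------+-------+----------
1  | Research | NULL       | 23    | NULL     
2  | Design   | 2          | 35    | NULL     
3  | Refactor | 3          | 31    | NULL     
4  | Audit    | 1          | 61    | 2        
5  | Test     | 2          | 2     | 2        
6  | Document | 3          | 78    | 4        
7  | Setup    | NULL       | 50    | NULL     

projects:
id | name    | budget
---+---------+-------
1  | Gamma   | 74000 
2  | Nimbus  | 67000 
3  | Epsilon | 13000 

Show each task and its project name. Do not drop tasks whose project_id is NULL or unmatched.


LEFT JOIN keeps every row from tasks (the left table); where project_id has no match in projects, the project columns become NULL. Walk through each task:
  - task 1 (Research): project_id=NULL, no match -> kept with NULL
  - task 2 (Design): project_id=2 -> matches Nimbus
  - task 3 (Refactor): project_id=3 -> matches Epsilon
  - task 4 (Audit): project_id=1 -> matches Gamma
  - task 5 (Test): project_id=2 -> matches Nimbus
  - task 6 (Document): project_id=3 -> matches Epsilon
  - task 7 (Setup): project_id=NULL, no match -> kept with NULL
All 7 rows appear; 2 have NULL project.

SQL:
SELECT a.name, b.name AS project
FROM tasks a
LEFT JOIN projects b ON a.project_id = b.id

Result:
name     | project
---------+--------
Research | NULL   
Design   | Nimbus 
Refactor | Epsilon
Audit    | Gamma  
Test     | Nimbus 
Document | Epsilon
Setup    | NULL   


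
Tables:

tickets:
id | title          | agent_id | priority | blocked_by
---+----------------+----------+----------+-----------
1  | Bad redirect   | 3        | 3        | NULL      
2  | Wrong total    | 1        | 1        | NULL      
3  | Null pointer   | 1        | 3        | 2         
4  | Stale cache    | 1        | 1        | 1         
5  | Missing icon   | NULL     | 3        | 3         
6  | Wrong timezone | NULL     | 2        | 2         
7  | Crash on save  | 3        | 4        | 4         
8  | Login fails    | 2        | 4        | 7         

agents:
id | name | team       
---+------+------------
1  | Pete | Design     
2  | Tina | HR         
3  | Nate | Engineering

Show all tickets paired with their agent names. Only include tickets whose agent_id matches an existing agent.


INNER JOIN keeps only tickets rows whose agent_id matches an id in agents. Walk through each ticket:
  - ticket 1 (Bad redirect): agent_id=3 -> matches Nate
  - ticket 2 (Wrong total): agent_id=1 -> matches Pete
  - ticket 3 (Null pointer): agent_id=1 -> matches Pete
  - ticket 4 (Stale cache): agent_id=1 -> matches Pete
  - ticket 5 (Missing icon): agent_id=NULL, no match -> dropped
  - ticket 6 (Wrong timezone): agent_id=NULL, no match -> dropped
  - ticket 7 (Crash on save): agent_id=3 -> matches Nate
  - ticket 8 (Login fails): agent_id=2 -> matches Tina
So 2 of 8 rows are dropped.

SQL:
SELECT a.title, b.name AS agent
FROM tickets a
INNER JOIN agents b ON a.agent_id = b.id

Result:
title         | agent
--------------+------
Bad redirect  | Nate 
Wrong total   | Pete 
Null pointer  | Pete 
Stale cache   | Pete 
Crash on save | Nate 
Login fails   | Tina 


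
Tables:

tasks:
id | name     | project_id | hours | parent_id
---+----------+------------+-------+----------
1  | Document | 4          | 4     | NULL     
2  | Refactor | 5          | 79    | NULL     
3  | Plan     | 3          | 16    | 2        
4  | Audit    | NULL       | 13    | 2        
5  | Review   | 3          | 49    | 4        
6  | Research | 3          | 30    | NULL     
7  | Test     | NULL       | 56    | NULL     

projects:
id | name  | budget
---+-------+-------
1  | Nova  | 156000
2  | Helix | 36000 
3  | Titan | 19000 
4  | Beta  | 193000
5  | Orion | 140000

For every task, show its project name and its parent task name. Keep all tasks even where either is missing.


Two LEFT JOINs from the same base table tasks: one to projects via project_id, one to tasks itself via parent_id. Both are LEFT so every task is preserved.
Match against projects:
  - task 1 (Document): project_id=4 -> matches Beta
  - task 2 (Refactor): project_id=5 -> matches Orion
  - task 3 (Plan): project_id=3 -> matches Titan
  - task 4 (Audit): project_id=NULL, no match -> kept with NULL
  - task 5 (Review): project_id=3 -> matches Titan
  - task 6 (Research): project_id=3 -> matches Titan
  - task 7 (Test): project_id=NULL, no match -> kept with NULL
Match against tasks (self):
  - task 1 (Document): parent_id=NULL -> NULL
  - task 2 (Refactor): parent_id=NULL -> NULL
  - task 3 (Plan): parent_id=2 -> Refactor
  - task 4 (Audit): parent_id=2 -> Refactor
  - task 5 (Review): parent_id=4 -> Audit
  - task 6 (Research): parent_id=NULL -> NULL
  - task 7 (Test): parent_id=NULL -> NULL

SQL:
SELECT a.name, b.name AS project, c.name AS parent
FROM tasks a
LEFT JOIN projects b ON a.project_id = b.id
LEFT JOIN tasks c ON a.parent_id = c.id

Result:
name     | project | parent  
---------+---------+---------
Document | Beta    | NULL    
Refactor | Orion   | NULL    
Plan     | Titan   | Refactor
Audit    | NULL    | Refactor
Review   | Titan   | Audit   
Research | Titan   | NULL    
Test     | NULL    | NULL    


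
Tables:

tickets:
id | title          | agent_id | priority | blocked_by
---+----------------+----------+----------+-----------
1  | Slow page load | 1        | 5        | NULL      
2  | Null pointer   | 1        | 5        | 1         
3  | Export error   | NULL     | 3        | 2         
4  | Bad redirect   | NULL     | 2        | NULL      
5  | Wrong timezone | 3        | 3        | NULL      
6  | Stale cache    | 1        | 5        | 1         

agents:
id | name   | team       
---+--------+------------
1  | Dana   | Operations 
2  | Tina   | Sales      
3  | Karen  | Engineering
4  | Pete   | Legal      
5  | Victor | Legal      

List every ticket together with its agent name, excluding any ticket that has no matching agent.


INNER JOIN keeps only tickets rows whose agent_id matches an id in agents. Walk through each ticket:
  - ticket 1 (Slow page load): agent_id=1 -> matches Dana
  - ticket 2 (Null pointer): agent_id=1 -> matches Dana
  - ticket 3 (Export error): agent_id=NULL, no match -> dropped
  - ticket 4 (Bad redirect): agent_id=NULL, no match -> dropped
  - ticket 5 (Wrong timezone): agent_id=3 -> matches Karen
  - ticket 6 (Stale cache): agent_id=1 -> matches Dana
So 2 of 6 rows are dropped.

SQL:
SELECT a.title, b.name AS agent
FROM tickets a
INNER JOIN agents b ON a.agent_id = b.id

Result:
title          | agent
---------------+------
Slow page load | Dana 
Null pointer   | Dana 
Wrong timezone | Karen
Stale cache    | Dana 


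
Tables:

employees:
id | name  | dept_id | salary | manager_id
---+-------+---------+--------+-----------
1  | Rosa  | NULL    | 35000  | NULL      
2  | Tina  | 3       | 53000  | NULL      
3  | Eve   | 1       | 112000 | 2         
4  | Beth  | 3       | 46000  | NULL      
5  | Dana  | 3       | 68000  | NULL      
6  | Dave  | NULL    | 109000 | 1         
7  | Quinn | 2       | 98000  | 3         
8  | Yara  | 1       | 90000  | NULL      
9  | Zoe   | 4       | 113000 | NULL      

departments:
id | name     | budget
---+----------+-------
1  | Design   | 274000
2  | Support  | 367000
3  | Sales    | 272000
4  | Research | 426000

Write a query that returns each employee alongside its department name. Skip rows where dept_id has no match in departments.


INNER JOIN keeps only employees rows whose dept_id matches an id in departments. Walk through each employee:
  - employee 1 (Rosa): dept_id=NULL, no match -> dropped
  - employee 2 (Tina): dept_id=3 -> matches Sales
  - employee 3 (Eve): dept_id=1 -> matches Design
  - employee 4 (Beth): dept_id=3 -> matches Sales
  - employee 5 (Dana): dept_id=3 -> matches Sales
  - employee 6 (Dave): dept_id=NULL, no match -> dropped
  - employee 7 (Quinn): dept_id=2 -> matches Support
  - employee 8 (Yara): dept_id=1 -> matches Design
  - employee 9 (Zoe): dept_id=4 -> matches Research
So 2 of 9 rows are dropped.

SQL:
SELECT a.name, b.name AS department
FROM employees a
INNER JOIN departments b ON a.dept_id = b.id

Result:
name  | department
------+-----------
Tina  | Sales     
Eve   | Design    
Beth  | Sales     
Dana  | Sales     
Quinn | Support   
Yara  | Design    
Zoe   | Research  


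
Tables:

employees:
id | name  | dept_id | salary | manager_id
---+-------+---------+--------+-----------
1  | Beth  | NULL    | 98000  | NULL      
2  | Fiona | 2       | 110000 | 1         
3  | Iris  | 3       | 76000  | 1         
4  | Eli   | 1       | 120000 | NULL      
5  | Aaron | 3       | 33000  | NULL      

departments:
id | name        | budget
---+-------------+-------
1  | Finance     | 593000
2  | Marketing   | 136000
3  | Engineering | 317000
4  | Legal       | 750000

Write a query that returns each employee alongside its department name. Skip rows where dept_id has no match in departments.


INNER JOIN keeps only employees rows whose dept_id matches an id in departments. Walk through each employee:
  - employee 1 (Beth): dept_id=NULL, no match -> dropped
  - employee 2 (Fiona): dept_id=2 -> matches Marketing
  - employee 3 (Iris): dept_id=3 -> matches Engineering
  - employee 4 (Eli): dept_id=1 -> matches Finance
  - employee 5 (Aaron): dept_id=3 -> matches Engineering
So 1 of 5 rows is dropped.

SQL:
SELECT a.name, b.name AS department
FROM employees a
INNER JOIN departments b ON a.dept_id = b.id

Result:
name  | department 
------+------------
Fiona | Marketing  
Iris  | Engineering
Eli   | Finance    
Aaron | Engineering


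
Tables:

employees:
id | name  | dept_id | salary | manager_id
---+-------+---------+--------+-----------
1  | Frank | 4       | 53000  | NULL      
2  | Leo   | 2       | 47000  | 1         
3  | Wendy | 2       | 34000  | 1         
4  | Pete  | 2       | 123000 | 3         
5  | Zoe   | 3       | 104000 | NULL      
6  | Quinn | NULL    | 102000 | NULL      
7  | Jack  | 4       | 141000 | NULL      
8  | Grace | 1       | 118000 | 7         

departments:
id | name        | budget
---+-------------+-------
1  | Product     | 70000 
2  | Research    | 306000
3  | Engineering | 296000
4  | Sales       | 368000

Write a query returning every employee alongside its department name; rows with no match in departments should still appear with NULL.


LEFT JOIN keeps every row from employees (the left table); where dept_id has no match in departments, the department columns become NULL. Walk through each employee:
  - employee 1 (Frank): dept_id=4 -> matches Sales
  - employee 2 (Leo): dept_id=2 -> matches Research
  - employee 3 (Wendy): dept_id=2 -> matches Research
  - employee 4 (Pete): dept_id=2 -> matches Research
  - employee 5 (Zoe): dept_id=3 -> matches Engineering
  - employee 6 (Quinn): dept_id=NULL, no match -> kept with NULL
  - employee 7 (Jack): dept_id=4 -> matches Sales
  - employee 8 (Grace): dept_id=1 -> matches Product
All 8 rows appear; 1 has NULL department.

SQL:
SELECT a.name, b.name AS department
FROM employees a
LEFT JOIN departments b ON a.dept_id = b.id

Result:
name  | department 
------+------------
Frank | Sales      
Leo   | Research   
Wendy | Research   
Pete  | Research   
Zoe   | Engineering
Quinn | NULL       
Jack  | Sales      
Grace | Product    


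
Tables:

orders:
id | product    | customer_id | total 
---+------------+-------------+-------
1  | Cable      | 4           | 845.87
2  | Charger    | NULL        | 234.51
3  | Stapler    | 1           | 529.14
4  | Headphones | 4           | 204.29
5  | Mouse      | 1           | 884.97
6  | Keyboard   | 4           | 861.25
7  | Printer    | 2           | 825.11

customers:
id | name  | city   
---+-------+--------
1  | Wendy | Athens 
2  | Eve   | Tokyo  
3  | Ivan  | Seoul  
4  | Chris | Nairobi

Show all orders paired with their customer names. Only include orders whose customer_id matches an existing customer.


INNER JOIN keeps only orders rows whose customer_id matches an id in customers. Walk through each order:
  - order 1 (Cable): customer_id=4 -> matches Chris
  - order 2 (Charger): customer_id=NULL, no match -> dropped
  - order 3 (Stapler): customer_id=1 -> matches Wendy
  - order 4 (Headphones): customer_id=4 -> matches Chris
  - order 5 (Mouse): customer_id=1 -> matches Wendy
  - order 6 (Keyboard): customer_id=4 -> matches Chris
  - order 7 (Printer): customer_id=2 -> matches Eve
So 1 of 7 rows is dropped.

SQL:
SELECT a.product, b.name AS customer
FROM orders a
INNER JOIN customers b ON a.customer_id = b.id

Result:
product    | customer
-----------+---------
Cable      | Chris   
Stapler    | Wendy   
Headphones | Chris   
Mouse      | Wendy   
Keyboard   | Chris   
Printer    | Eve     
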